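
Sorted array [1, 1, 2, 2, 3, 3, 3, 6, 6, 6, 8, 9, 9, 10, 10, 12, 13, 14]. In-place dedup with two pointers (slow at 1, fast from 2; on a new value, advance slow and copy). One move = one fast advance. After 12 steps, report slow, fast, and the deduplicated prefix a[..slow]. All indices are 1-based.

(s=1,f=2) a[fast]=1=a[slow] dup → fast++
(s=1,f=3) a[fast]=2≠a[slow]=1 write a[2]=2 → slow++,fast++
(s=2,f=4) a[fast]=2=a[slow] dup → fast++
(s=2,f=5) a[fast]=3≠a[slow]=2 write a[3]=3 → slow++,fast++
(s=3,f=6) a[fast]=3=a[slow] dup → fast++
(s=3,f=7) a[fast]=3=a[slow] dup → fast++
(s=3,f=8) a[fast]=6≠a[slow]=3 write a[4]=6 → slow++,fast++
(s=4,f=9) a[fast]=6=a[slow] dup → fast++
(s=4,f=10) a[fast]=6=a[slow] dup → fast++
(s=4,f=11) a[fast]=8≠a[slow]=6 write a[5]=8 → slow++,fast++
(s=5,f=12) a[fast]=9≠a[slow]=8 write a[6]=9 → slow++,fast++
(s=6,f=13) a[fast]=9=a[slow] dup → fast++

slow=6, fast=14, prefix=[1, 2, 3, 6, 8, 9]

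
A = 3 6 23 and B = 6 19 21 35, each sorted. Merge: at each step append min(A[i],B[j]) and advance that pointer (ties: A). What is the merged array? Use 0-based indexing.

[3, 6, 6, 19, 21, 23, 35]

[i=0,j=0] A[i]=3<=B[j]=6 take 3 → i++
[i=1,j=0] A[i]=6<=B[j]=6 take 6 → i++
[i=2,j=0] A[i]=23>B[j]=6 take 6 → j++
[i=2,j=1] A[i]=23>B[j]=19 take 19 → j++
[i=2,j=2] A[i]=23>B[j]=21 take 21 → j++
[i=2,j=3] A[i]=23<=B[j]=35 take 23 → i++
[i=3,j=3] A done, take B[j]=35 → j++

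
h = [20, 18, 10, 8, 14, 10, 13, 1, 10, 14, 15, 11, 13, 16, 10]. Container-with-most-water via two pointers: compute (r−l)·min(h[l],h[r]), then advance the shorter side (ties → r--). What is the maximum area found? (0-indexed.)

max area = 208

l=0 r=14: min(20,10)*14=140 best=140 *, r--
l=0 r=13: min(20,16)*13=208 best=208 *, r--
l=0 r=12: min(20,13)*12=156 best=208, r--
l=0 r=11: min(20,11)*11=121 best=208, r--
l=0 r=10: min(20,15)*10=150 best=208, r--
l=0 r=9: min(20,14)*9=126 best=208, r--
l=0 r=8: min(20,10)*8=80 best=208, r--
l=0 r=7: min(20,1)*7=7 best=208, r--
l=0 r=6: min(20,13)*6=78 best=208, r--
l=0 r=5: min(20,10)*5=50 best=208, r--
l=0 r=4: min(20,14)*4=56 best=208, r--
l=0 r=3: min(20,8)*3=24 best=208, r--
l=0 r=2: min(20,10)*2=20 best=208, r--
l=0 r=1: min(20,18)*1=18 best=208, r--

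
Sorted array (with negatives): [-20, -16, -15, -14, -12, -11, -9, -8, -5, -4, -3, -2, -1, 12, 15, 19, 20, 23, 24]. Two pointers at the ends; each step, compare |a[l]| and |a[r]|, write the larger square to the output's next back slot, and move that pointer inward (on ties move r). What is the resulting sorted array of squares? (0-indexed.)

[0,18] |-20|<=|24| out[18]=576 → r--
[0,17] |-20|<=|23| out[17]=529 → r--
[0,16] |-20|<=|20| out[16]=400 → r--
[0,15] |-20|>|19| out[15]=400 → l++
[1,15] |-16|<=|19| out[14]=361 → r--
[1,14] |-16|>|15| out[13]=256 → l++
[2,14] |-15|<=|15| out[12]=225 → r--
[2,13] |-15|>|12| out[11]=225 → l++
[3,13] |-14|>|12| out[10]=196 → l++
[4,13] |-12|<=|12| out[9]=144 → r--
[4,12] |-12|>|-1| out[8]=144 → l++
[5,12] |-11|>|-1| out[7]=121 → l++
[6,12] |-9|>|-1| out[6]=81 → l++
[7,12] |-8|>|-1| out[5]=64 → l++
[8,12] |-5|>|-1| out[4]=25 → l++
[9,12] |-4|>|-1| out[3]=16 → l++
[10,12] |-3|>|-1| out[2]=9 → l++
[11,12] |-2|>|-1| out[1]=4 → l++
[12,12] |-1|<=|-1| out[0]=1 → r--

[1, 4, 9, 16, 25, 64, 81, 121, 144, 144, 196, 225, 225, 256, 361, 400, 400, 529, 576]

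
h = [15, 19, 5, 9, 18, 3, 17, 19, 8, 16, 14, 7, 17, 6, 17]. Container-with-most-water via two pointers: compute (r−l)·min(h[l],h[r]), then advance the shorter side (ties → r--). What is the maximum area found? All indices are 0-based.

max area = 221

l=0 r=14: min(15,17)*14=210 best=210 *, l++
l=1 r=14: min(19,17)*13=221 best=221 *, r--
l=1 r=13: min(19,6)*12=72 best=221, r--
l=1 r=12: min(19,17)*11=187 best=221, r--
l=1 r=11: min(19,7)*10=70 best=221, r--
l=1 r=10: min(19,14)*9=126 best=221, r--
l=1 r=9: min(19,16)*8=128 best=221, r--
l=1 r=8: min(19,8)*7=56 best=221, r--
l=1 r=7: min(19,19)*6=114 best=221, r--
l=1 r=6: min(19,17)*5=85 best=221, r--
l=1 r=5: min(19,3)*4=12 best=221, r--
l=1 r=4: min(19,18)*3=54 best=221, r--
l=1 r=3: min(19,9)*2=18 best=221, r--
l=1 r=2: min(19,5)*1=5 best=221, r--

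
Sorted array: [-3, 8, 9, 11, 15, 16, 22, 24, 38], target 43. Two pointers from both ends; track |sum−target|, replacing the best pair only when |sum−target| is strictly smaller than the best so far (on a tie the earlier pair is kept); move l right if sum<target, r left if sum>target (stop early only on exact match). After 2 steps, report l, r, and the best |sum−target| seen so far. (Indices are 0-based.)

l=0 r=8: -3+38=35 d=8 *, l++
l=1 r=8: 8+38=46 d=3 *, r--

l=1, r=7, best |Δ|=3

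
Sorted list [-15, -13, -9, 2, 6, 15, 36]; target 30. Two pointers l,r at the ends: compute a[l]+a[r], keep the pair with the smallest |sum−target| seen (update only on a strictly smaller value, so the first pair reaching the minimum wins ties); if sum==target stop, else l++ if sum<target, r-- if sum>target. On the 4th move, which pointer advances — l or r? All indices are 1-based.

[1,7] -15+36=21 d=9 * → l++
[2,7] -13+36=23 d=7 * → l++
[3,7] -9+36=27 d=3 * → l++
[4,7] 2+36=38 d=8 → r--

r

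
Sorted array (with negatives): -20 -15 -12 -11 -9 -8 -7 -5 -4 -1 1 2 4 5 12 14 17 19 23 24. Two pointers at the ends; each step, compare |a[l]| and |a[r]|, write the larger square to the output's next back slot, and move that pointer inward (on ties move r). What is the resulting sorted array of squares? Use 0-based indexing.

[1, 1, 4, 16, 16, 25, 25, 49, 64, 81, 121, 144, 144, 196, 225, 289, 361, 400, 529, 576]

[0,19] |-20|<=|24| out[19]=576 → r--
[0,18] |-20|<=|23| out[18]=529 → r--
[0,17] |-20|>|19| out[17]=400 → l++
[1,17] |-15|<=|19| out[16]=361 → r--
[1,16] |-15|<=|17| out[15]=289 → r--
[1,15] |-15|>|14| out[14]=225 → l++
[2,15] |-12|<=|14| out[13]=196 → r--
[2,14] |-12|<=|12| out[12]=144 → r--
[2,13] |-12|>|5| out[11]=144 → l++
[3,13] |-11|>|5| out[10]=121 → l++
[4,13] |-9|>|5| out[9]=81 → l++
[5,13] |-8|>|5| out[8]=64 → l++
[6,13] |-7|>|5| out[7]=49 → l++
[7,13] |-5|<=|5| out[6]=25 → r--
[7,12] |-5|>|4| out[5]=25 → l++
[8,12] |-4|<=|4| out[4]=16 → r--
[8,11] |-4|>|2| out[3]=16 → l++
[9,11] |-1|<=|2| out[2]=4 → r--
[9,10] |-1|<=|1| out[1]=1 → r--
[9,9] |-1|<=|-1| out[0]=1 → r--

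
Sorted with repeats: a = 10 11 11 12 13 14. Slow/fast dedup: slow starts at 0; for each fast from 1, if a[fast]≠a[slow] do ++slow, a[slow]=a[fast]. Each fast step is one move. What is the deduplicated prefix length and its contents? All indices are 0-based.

(s=0,f=1) a[fast]=11≠a[slow]=10 write a[1]=11 → slow++,fast++
(s=1,f=2) a[fast]=11=a[slow] dup → fast++
(s=1,f=3) a[fast]=12≠a[slow]=11 write a[2]=12 → slow++,fast++
(s=2,f=4) a[fast]=13≠a[slow]=12 write a[3]=13 → slow++,fast++
(s=3,f=5) a[fast]=14≠a[slow]=13 write a[4]=14 → slow++,fast++

length 5; prefix = [10, 11, 12, 13, 14]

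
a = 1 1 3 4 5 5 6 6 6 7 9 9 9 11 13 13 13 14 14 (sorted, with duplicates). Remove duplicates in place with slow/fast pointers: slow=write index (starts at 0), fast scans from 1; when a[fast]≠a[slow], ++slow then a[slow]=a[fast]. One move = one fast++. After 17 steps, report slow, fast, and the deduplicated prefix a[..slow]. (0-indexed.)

slow=9, fast=18, prefix=[1, 3, 4, 5, 6, 7, 9, 11, 13, 14]

(s=0,f=1) a[fast]=1=a[slow] dup → fast++
(s=0,f=2) a[fast]=3≠a[slow]=1 write a[1]=3 → slow++,fast++
(s=1,f=3) a[fast]=4≠a[slow]=3 write a[2]=4 → slow++,fast++
(s=2,f=4) a[fast]=5≠a[slow]=4 write a[3]=5 → slow++,fast++
(s=3,f=5) a[fast]=5=a[slow] dup → fast++
(s=3,f=6) a[fast]=6≠a[slow]=5 write a[4]=6 → slow++,fast++
(s=4,f=7) a[fast]=6=a[slow] dup → fast++
(s=4,f=8) a[fast]=6=a[slow] dup → fast++
(s=4,f=9) a[fast]=7≠a[slow]=6 write a[5]=7 → slow++,fast++
(s=5,f=10) a[fast]=9≠a[slow]=7 write a[6]=9 → slow++,fast++
(s=6,f=11) a[fast]=9=a[slow] dup → fast++
(s=6,f=12) a[fast]=9=a[slow] dup → fast++
(s=6,f=13) a[fast]=11≠a[slow]=9 write a[7]=11 → slow++,fast++
(s=7,f=14) a[fast]=13≠a[slow]=11 write a[8]=13 → slow++,fast++
(s=8,f=15) a[fast]=13=a[slow] dup → fast++
(s=8,f=16) a[fast]=13=a[slow] dup → fast++
(s=8,f=17) a[fast]=14≠a[slow]=13 write a[9]=14 → slow++,fast++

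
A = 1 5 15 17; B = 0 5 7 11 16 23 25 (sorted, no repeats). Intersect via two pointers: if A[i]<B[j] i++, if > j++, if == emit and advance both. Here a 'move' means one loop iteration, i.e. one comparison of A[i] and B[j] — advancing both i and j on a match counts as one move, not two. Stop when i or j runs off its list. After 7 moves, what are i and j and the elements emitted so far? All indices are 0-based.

i=0 j=0: 1>0, j++
i=0 j=1: 1<5, i++
i=1 j=1: 5==5 emit, i++,j++
i=2 j=2: 15>7, j++
i=2 j=3: 15>11, j++
i=2 j=4: 15<16, i++
i=3 j=4: 17>16, j++

i=3, j=5, emitted=[5]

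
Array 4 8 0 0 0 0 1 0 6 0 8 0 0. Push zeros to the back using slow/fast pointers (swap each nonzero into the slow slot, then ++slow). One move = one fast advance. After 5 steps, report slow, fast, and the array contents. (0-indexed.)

slow=0 fast=0: a[fast]=4≠0 swap→a[0]=4, slow++,fast++
slow=1 fast=1: a[fast]=8≠0 swap→a[1]=8, slow++,fast++
slow=2 fast=2: a[fast]=0, fast++
slow=2 fast=3: a[fast]=0, fast++
slow=2 fast=4: a[fast]=0, fast++

slow=2, fast=5, a=[4, 8, 0, 0, 0, 0, 1, 0, 6, 0, 8, 0, 0]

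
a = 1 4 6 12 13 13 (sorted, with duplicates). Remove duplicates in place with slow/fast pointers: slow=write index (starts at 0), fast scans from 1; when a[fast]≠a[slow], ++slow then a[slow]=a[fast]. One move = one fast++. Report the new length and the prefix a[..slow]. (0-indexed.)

length 5; prefix = [1, 4, 6, 12, 13]

(s=0,f=1) a[fast]=4≠a[slow]=1 write a[1]=4 → slow++,fast++
(s=1,f=2) a[fast]=6≠a[slow]=4 write a[2]=6 → slow++,fast++
(s=2,f=3) a[fast]=12≠a[slow]=6 write a[3]=12 → slow++,fast++
(s=3,f=4) a[fast]=13≠a[slow]=12 write a[4]=13 → slow++,fast++
(s=4,f=5) a[fast]=13=a[slow] dup → fast++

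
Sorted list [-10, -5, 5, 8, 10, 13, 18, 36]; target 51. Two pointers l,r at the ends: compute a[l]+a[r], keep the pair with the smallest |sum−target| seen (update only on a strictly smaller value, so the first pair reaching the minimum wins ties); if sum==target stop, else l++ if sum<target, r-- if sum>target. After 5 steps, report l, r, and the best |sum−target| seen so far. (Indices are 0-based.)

l=5, r=7, best |Δ|=5

l=0 r=7: -10+36=26 d=25 *, l++
l=1 r=7: -5+36=31 d=20 *, l++
l=2 r=7: 5+36=41 d=10 *, l++
l=3 r=7: 8+36=44 d=7 *, l++
l=4 r=7: 10+36=46 d=5 *, l++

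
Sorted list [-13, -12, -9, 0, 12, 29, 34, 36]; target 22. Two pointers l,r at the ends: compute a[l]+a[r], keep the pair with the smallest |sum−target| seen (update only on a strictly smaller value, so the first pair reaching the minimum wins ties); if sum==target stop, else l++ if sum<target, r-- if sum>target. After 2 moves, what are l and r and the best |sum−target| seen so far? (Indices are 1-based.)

l=2, r=7, best |Δ|=1

[1,8] -13+36=23 d=1 * → r--
[1,7] -13+34=21 d=1 → l++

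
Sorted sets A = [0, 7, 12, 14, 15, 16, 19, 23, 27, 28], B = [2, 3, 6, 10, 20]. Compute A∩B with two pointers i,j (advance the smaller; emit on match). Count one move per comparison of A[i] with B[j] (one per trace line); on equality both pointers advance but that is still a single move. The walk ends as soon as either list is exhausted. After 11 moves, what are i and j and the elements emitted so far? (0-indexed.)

i=0 j=0: 0<2, i++
i=1 j=0: 7>2, j++
i=1 j=1: 7>3, j++
i=1 j=2: 7>6, j++
i=1 j=3: 7<10, i++
i=2 j=3: 12>10, j++
i=2 j=4: 12<20, i++
i=3 j=4: 14<20, i++
i=4 j=4: 15<20, i++
i=5 j=4: 16<20, i++
i=6 j=4: 19<20, i++

i=7, j=4, emitted=[]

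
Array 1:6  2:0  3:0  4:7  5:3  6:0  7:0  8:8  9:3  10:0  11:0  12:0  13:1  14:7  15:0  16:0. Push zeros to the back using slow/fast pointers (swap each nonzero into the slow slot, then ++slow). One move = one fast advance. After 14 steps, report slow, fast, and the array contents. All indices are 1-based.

slow=8, fast=15, a=[6, 7, 3, 8, 3, 1, 7, 0, 0, 0, 0, 0, 0, 0, 0, 0]

slow=1 fast=1: a[fast]=6≠0 swap→a[1]=6, slow++,fast++
slow=2 fast=2: a[fast]=0, fast++
slow=2 fast=3: a[fast]=0, fast++
slow=2 fast=4: a[fast]=7≠0 swap→a[2]=7, slow++,fast++
slow=3 fast=5: a[fast]=3≠0 swap→a[3]=3, slow++,fast++
slow=4 fast=6: a[fast]=0, fast++
slow=4 fast=7: a[fast]=0, fast++
slow=4 fast=8: a[fast]=8≠0 swap→a[4]=8, slow++,fast++
slow=5 fast=9: a[fast]=3≠0 swap→a[5]=3, slow++,fast++
slow=6 fast=10: a[fast]=0, fast++
slow=6 fast=11: a[fast]=0, fast++
slow=6 fast=12: a[fast]=0, fast++
slow=6 fast=13: a[fast]=1≠0 swap→a[6]=1, slow++,fast++
slow=7 fast=14: a[fast]=7≠0 swap→a[7]=7, slow++,fast++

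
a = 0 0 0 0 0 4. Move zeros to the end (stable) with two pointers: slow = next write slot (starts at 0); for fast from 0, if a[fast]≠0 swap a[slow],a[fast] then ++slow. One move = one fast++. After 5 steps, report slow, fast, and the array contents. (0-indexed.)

slow=0 fast=0: a[fast]=0, fast++
slow=0 fast=1: a[fast]=0, fast++
slow=0 fast=2: a[fast]=0, fast++
slow=0 fast=3: a[fast]=0, fast++
slow=0 fast=4: a[fast]=0, fast++

slow=0, fast=5, a=[0, 0, 0, 0, 0, 4]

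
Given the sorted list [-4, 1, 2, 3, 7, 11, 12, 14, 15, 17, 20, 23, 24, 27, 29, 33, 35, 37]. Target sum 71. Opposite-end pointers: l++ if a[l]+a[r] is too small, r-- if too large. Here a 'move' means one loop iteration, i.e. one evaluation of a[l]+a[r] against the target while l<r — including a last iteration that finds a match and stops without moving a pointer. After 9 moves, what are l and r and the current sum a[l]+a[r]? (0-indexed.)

l=9, r=17, sum=54

l=0 r=17: -4+37=33 <71, l++
l=1 r=17: 1+37=38 <71, l++
l=2 r=17: 2+37=39 <71, l++
l=3 r=17: 3+37=40 <71, l++
l=4 r=17: 7+37=44 <71, l++
l=5 r=17: 11+37=48 <71, l++
l=6 r=17: 12+37=49 <71, l++
l=7 r=17: 14+37=51 <71, l++
l=8 r=17: 15+37=52 <71, l++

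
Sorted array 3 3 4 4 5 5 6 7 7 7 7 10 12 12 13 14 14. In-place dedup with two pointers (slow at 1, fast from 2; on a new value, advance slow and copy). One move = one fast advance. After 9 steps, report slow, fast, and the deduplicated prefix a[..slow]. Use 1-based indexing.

slow=1 fast=2: a[fast]=3=a[slow] dup, fast++
slow=1 fast=3: a[fast]=4≠a[slow]=3 write a[2]=4, slow++,fast++
slow=2 fast=4: a[fast]=4=a[slow] dup, fast++
slow=2 fast=5: a[fast]=5≠a[slow]=4 write a[3]=5, slow++,fast++
slow=3 fast=6: a[fast]=5=a[slow] dup, fast++
slow=3 fast=7: a[fast]=6≠a[slow]=5 write a[4]=6, slow++,fast++
slow=4 fast=8: a[fast]=7≠a[slow]=6 write a[5]=7, slow++,fast++
slow=5 fast=9: a[fast]=7=a[slow] dup, fast++
slow=5 fast=10: a[fast]=7=a[slow] dup, fast++

slow=5, fast=11, prefix=[3, 4, 5, 6, 7]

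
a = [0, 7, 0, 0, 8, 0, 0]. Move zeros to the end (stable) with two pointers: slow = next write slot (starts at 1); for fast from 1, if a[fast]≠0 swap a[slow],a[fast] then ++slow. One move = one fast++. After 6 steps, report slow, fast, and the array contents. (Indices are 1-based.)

(s=1,f=1) a[fast]=0 → fast++
(s=1,f=2) a[fast]=7≠0 swap→a[1]=7 → slow++,fast++
(s=2,f=3) a[fast]=0 → fast++
(s=2,f=4) a[fast]=0 → fast++
(s=2,f=5) a[fast]=8≠0 swap→a[2]=8 → slow++,fast++
(s=3,f=6) a[fast]=0 → fast++

slow=3, fast=7, a=[7, 8, 0, 0, 0, 0, 0]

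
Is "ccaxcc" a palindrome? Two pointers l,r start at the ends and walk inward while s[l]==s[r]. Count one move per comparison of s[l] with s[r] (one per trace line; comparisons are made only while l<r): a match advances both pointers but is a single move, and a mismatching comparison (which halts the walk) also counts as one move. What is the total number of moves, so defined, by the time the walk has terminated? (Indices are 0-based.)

l=0 r=5: 'c'=='c', l++,r--
l=1 r=4: 'c'=='c', l++,r--
l=2 r=3: 'a'!='x', stop

3 moves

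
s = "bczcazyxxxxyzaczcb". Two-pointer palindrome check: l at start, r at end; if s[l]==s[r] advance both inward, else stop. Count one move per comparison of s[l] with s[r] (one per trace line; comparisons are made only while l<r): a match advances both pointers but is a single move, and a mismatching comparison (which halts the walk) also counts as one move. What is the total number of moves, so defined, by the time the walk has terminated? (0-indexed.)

9 moves

[0,17] 'b'=='b' → l++,r--
[1,16] 'c'=='c' → l++,r--
[2,15] 'z'=='z' → l++,r--
[3,14] 'c'=='c' → l++,r--
[4,13] 'a'=='a' → l++,r--
[5,12] 'z'=='z' → l++,r--
[6,11] 'y'=='y' → l++,r--
[7,10] 'x'=='x' → l++,r--
[8,9] 'x'=='x' → l++,r--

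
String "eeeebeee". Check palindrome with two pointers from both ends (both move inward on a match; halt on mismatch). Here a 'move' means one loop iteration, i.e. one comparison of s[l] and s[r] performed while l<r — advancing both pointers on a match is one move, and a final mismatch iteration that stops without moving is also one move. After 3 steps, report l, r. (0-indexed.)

l=3, r=4

l=0 r=7: 'e'=='e', l++,r--
l=1 r=6: 'e'=='e', l++,r--
l=2 r=5: 'e'=='e', l++,r--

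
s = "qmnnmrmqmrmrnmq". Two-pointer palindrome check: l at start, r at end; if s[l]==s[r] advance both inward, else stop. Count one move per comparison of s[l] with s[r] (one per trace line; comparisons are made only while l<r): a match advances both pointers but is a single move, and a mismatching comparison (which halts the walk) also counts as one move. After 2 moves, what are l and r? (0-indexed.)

l=0 r=14: 'q'=='q', l++,r--
l=1 r=13: 'm'=='m', l++,r--

l=2, r=12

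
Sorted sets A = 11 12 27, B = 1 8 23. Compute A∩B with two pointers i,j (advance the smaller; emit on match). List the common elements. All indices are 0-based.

i=0 j=0: 11>1, j++
i=0 j=1: 11>8, j++
i=0 j=2: 11<23, i++
i=1 j=2: 12<23, i++
i=2 j=2: 27>23, j++

intersection = []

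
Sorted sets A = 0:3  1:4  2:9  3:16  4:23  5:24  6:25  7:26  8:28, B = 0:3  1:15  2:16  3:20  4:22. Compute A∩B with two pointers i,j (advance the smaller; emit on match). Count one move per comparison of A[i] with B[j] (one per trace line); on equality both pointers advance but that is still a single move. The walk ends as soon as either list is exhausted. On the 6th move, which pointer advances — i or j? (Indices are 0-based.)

j

i=0 j=0: 3==3 emit, i++,j++
i=1 j=1: 4<15, i++
i=2 j=1: 9<15, i++
i=3 j=1: 16>15, j++
i=3 j=2: 16==16 emit, i++,j++
i=4 j=3: 23>20, j++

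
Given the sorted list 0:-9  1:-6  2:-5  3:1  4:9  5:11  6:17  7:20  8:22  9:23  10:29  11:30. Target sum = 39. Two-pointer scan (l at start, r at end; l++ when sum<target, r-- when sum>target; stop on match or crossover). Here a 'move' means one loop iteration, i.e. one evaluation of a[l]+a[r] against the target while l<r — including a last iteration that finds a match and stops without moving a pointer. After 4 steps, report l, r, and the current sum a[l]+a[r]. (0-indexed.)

l=4, r=11, sum=39

[0,11] -9+30=21 <39 → l++
[1,11] -6+30=24 <39 → l++
[2,11] -5+30=25 <39 → l++
[3,11] 1+30=31 <39 → l++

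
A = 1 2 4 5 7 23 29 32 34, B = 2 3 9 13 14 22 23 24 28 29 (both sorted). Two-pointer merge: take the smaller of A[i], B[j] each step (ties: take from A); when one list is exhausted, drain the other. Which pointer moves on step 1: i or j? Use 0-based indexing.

i

i=0 j=0: A[i]=1<=B[j]=2 take 1, i++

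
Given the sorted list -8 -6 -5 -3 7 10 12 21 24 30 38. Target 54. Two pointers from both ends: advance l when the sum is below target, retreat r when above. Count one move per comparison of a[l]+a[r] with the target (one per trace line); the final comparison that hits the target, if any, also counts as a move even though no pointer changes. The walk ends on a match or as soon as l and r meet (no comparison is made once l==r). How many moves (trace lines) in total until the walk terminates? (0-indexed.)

10 moves

l=0 r=10: -8+38=30 <54, l++
l=1 r=10: -6+38=32 <54, l++
l=2 r=10: -5+38=33 <54, l++
l=3 r=10: -3+38=35 <54, l++
l=4 r=10: 7+38=45 <54, l++
l=5 r=10: 10+38=48 <54, l++
l=6 r=10: 12+38=50 <54, l++
l=7 r=10: 21+38=59 >54, r--
l=7 r=9: 21+30=51 <54, l++
l=8 r=9: 24+30=54, found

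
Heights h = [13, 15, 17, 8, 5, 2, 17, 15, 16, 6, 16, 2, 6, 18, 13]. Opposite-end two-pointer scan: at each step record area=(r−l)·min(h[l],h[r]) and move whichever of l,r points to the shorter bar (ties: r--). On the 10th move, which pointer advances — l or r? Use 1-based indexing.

[1,15] min(13,13)*14=182 best=182 * → r--
[1,14] min(13,18)*13=169 best=182 → l++
[2,14] min(15,18)*12=180 best=182 → l++
[3,14] min(17,18)*11=187 best=187 * → l++
[4,14] min(8,18)*10=80 best=187 → l++
[5,14] min(5,18)*9=45 best=187 → l++
[6,14] min(2,18)*8=16 best=187 → l++
[7,14] min(17,18)*7=119 best=187 → l++
[8,14] min(15,18)*6=90 best=187 → l++
[9,14] min(16,18)*5=80 best=187 → l++

l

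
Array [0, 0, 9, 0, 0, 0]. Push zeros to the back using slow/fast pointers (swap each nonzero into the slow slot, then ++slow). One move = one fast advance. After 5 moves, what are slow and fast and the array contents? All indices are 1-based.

(s=1,f=1) a[fast]=0 → fast++
(s=1,f=2) a[fast]=0 → fast++
(s=1,f=3) a[fast]=9≠0 swap→a[1]=9 → slow++,fast++
(s=2,f=4) a[fast]=0 → fast++
(s=2,f=5) a[fast]=0 → fast++

slow=2, fast=6, a=[9, 0, 0, 0, 0, 0]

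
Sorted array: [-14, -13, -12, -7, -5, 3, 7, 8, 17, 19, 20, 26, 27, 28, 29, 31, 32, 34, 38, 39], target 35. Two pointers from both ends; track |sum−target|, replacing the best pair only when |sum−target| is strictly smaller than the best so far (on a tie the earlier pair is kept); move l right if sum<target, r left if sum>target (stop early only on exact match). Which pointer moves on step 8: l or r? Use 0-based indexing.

r

l=0 r=19: -14+39=25 d=10 *, l++
l=1 r=19: -13+39=26 d=9 *, l++
l=2 r=19: -12+39=27 d=8 *, l++
l=3 r=19: -7+39=32 d=3 *, l++
l=4 r=19: -5+39=34 d=1 *, l++
l=5 r=19: 3+39=42 d=7, r--
l=5 r=18: 3+38=41 d=6, r--
l=5 r=17: 3+34=37 d=2, r--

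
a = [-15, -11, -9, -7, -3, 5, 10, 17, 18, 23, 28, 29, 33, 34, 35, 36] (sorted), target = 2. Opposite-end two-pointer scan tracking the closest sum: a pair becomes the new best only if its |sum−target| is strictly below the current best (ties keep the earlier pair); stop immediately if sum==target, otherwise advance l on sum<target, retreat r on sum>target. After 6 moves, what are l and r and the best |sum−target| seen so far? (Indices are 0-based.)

l=0 r=15: -15+36=21 d=19 *, r--
l=0 r=14: -15+35=20 d=18 *, r--
l=0 r=13: -15+34=19 d=17 *, r--
l=0 r=12: -15+33=18 d=16 *, r--
l=0 r=11: -15+29=14 d=12 *, r--
l=0 r=10: -15+28=13 d=11 *, r--

l=0, r=9, best |Δ|=11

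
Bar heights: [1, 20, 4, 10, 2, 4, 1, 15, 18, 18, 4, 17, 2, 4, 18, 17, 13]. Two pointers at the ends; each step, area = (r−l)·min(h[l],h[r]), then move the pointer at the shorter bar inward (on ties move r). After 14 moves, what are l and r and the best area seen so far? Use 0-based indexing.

l=1, r=3, best area=238

l=0 r=16: min(1,13)*16=16 best=16 *, l++
l=1 r=16: min(20,13)*15=195 best=195 *, r--
l=1 r=15: min(20,17)*14=238 best=238 *, r--
l=1 r=14: min(20,18)*13=234 best=238, r--
l=1 r=13: min(20,4)*12=48 best=238, r--
l=1 r=12: min(20,2)*11=22 best=238, r--
l=1 r=11: min(20,17)*10=170 best=238, r--
l=1 r=10: min(20,4)*9=36 best=238, r--
l=1 r=9: min(20,18)*8=144 best=238, r--
l=1 r=8: min(20,18)*7=126 best=238, r--
l=1 r=7: min(20,15)*6=90 best=238, r--
l=1 r=6: min(20,1)*5=5 best=238, r--
l=1 r=5: min(20,4)*4=16 best=238, r--
l=1 r=4: min(20,2)*3=6 best=238, r--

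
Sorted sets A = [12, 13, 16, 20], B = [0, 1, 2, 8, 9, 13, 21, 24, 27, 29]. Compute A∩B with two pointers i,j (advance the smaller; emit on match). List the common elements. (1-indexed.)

intersection = [13]

i=1 j=1: 12>0, j++
i=1 j=2: 12>1, j++
i=1 j=3: 12>2, j++
i=1 j=4: 12>8, j++
i=1 j=5: 12>9, j++
i=1 j=6: 12<13, i++
i=2 j=6: 13==13 emit, i++,j++
i=3 j=7: 16<21, i++
i=4 j=7: 20<21, i++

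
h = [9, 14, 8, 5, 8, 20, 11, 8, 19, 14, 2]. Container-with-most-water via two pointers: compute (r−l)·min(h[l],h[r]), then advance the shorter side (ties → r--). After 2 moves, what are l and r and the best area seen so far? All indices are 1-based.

l=1 r=11: min(9,2)*10=20 best=20 *, r--
l=1 r=10: min(9,14)*9=81 best=81 *, l++

l=2, r=10, best area=81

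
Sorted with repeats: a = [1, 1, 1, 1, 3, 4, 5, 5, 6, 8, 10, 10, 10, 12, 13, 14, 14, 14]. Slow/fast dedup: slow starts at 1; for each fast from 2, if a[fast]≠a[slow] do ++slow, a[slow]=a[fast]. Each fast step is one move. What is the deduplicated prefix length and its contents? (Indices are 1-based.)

slow=1 fast=2: a[fast]=1=a[slow] dup, fast++
slow=1 fast=3: a[fast]=1=a[slow] dup, fast++
slow=1 fast=4: a[fast]=1=a[slow] dup, fast++
slow=1 fast=5: a[fast]=3≠a[slow]=1 write a[2]=3, slow++,fast++
slow=2 fast=6: a[fast]=4≠a[slow]=3 write a[3]=4, slow++,fast++
slow=3 fast=7: a[fast]=5≠a[slow]=4 write a[4]=5, slow++,fast++
slow=4 fast=8: a[fast]=5=a[slow] dup, fast++
slow=4 fast=9: a[fast]=6≠a[slow]=5 write a[5]=6, slow++,fast++
slow=5 fast=10: a[fast]=8≠a[slow]=6 write a[6]=8, slow++,fast++
slow=6 fast=11: a[fast]=10≠a[slow]=8 write a[7]=10, slow++,fast++
slow=7 fast=12: a[fast]=10=a[slow] dup, fast++
slow=7 fast=13: a[fast]=10=a[slow] dup, fast++
slow=7 fast=14: a[fast]=12≠a[slow]=10 write a[8]=12, slow++,fast++
slow=8 fast=15: a[fast]=13≠a[slow]=12 write a[9]=13, slow++,fast++
slow=9 fast=16: a[fast]=14≠a[slow]=13 write a[10]=14, slow++,fast++
slow=10 fast=17: a[fast]=14=a[slow] dup, fast++
slow=10 fast=18: a[fast]=14=a[slow] dup, fast++

length 10; prefix = [1, 3, 4, 5, 6, 8, 10, 12, 13, 14]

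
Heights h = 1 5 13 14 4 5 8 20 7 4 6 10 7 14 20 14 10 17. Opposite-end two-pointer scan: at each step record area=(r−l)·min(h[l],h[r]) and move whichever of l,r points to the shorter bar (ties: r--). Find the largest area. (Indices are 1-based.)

l=1 r=18: min(1,17)*17=17 best=17 *, l++
l=2 r=18: min(5,17)*16=80 best=80 *, l++
l=3 r=18: min(13,17)*15=195 best=195 *, l++
l=4 r=18: min(14,17)*14=196 best=196 *, l++
l=5 r=18: min(4,17)*13=52 best=196, l++
l=6 r=18: min(5,17)*12=60 best=196, l++
l=7 r=18: min(8,17)*11=88 best=196, l++
l=8 r=18: min(20,17)*10=170 best=196, r--
l=8 r=17: min(20,10)*9=90 best=196, r--
l=8 r=16: min(20,14)*8=112 best=196, r--
l=8 r=15: min(20,20)*7=140 best=196, r--
l=8 r=14: min(20,14)*6=84 best=196, r--
l=8 r=13: min(20,7)*5=35 best=196, r--
l=8 r=12: min(20,10)*4=40 best=196, r--
l=8 r=11: min(20,6)*3=18 best=196, r--
l=8 r=10: min(20,4)*2=8 best=196, r--
l=8 r=9: min(20,7)*1=7 best=196, r--

max area = 196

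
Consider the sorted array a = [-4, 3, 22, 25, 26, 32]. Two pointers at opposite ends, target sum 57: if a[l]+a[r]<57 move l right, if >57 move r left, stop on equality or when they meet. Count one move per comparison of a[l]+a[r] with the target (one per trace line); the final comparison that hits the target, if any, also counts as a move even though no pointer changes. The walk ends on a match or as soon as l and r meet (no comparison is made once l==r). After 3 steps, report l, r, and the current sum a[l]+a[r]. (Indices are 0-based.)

l=3, r=5, sum=57

l=0 r=5: -4+32=28 <57, l++
l=1 r=5: 3+32=35 <57, l++
l=2 r=5: 22+32=54 <57, l++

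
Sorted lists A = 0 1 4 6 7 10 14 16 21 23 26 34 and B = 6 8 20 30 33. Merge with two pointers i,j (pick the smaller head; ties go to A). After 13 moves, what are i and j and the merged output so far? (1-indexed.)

i=1 j=1: A[i]=0<=B[j]=6 take 0, i++
i=2 j=1: A[i]=1<=B[j]=6 take 1, i++
i=3 j=1: A[i]=4<=B[j]=6 take 4, i++
i=4 j=1: A[i]=6<=B[j]=6 take 6, i++
i=5 j=1: A[i]=7>B[j]=6 take 6, j++
i=5 j=2: A[i]=7<=B[j]=8 take 7, i++
i=6 j=2: A[i]=10>B[j]=8 take 8, j++
i=6 j=3: A[i]=10<=B[j]=20 take 10, i++
i=7 j=3: A[i]=14<=B[j]=20 take 14, i++
i=8 j=3: A[i]=16<=B[j]=20 take 16, i++
i=9 j=3: A[i]=21>B[j]=20 take 20, j++
i=9 j=4: A[i]=21<=B[j]=30 take 21, i++
i=10 j=4: A[i]=23<=B[j]=30 take 23, i++

i=11, j=4, merged so far=[0, 1, 4, 6, 6, 7, 8, 10, 14, 16, 20, 21, 23]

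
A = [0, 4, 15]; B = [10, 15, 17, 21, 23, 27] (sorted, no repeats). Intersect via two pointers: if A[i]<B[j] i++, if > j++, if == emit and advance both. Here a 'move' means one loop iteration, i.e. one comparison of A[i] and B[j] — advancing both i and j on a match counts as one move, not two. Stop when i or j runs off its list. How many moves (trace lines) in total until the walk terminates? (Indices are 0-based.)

i=0 j=0: 0<10, i++
i=1 j=0: 4<10, i++
i=2 j=0: 15>10, j++
i=2 j=1: 15==15 emit, i++,j++

4 moves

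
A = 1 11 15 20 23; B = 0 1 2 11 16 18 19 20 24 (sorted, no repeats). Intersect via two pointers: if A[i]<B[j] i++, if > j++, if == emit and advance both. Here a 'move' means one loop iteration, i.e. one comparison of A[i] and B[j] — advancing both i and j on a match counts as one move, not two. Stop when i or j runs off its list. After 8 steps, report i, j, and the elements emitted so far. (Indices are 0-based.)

i=0 j=0: 1>0, j++
i=0 j=1: 1==1 emit, i++,j++
i=1 j=2: 11>2, j++
i=1 j=3: 11==11 emit, i++,j++
i=2 j=4: 15<16, i++
i=3 j=4: 20>16, j++
i=3 j=5: 20>18, j++
i=3 j=6: 20>19, j++

i=3, j=7, emitted=[1, 11]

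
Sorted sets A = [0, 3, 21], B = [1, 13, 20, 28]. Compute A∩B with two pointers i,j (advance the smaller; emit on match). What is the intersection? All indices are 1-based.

[i=1,j=1] 0<1 → i++
[i=2,j=1] 3>1 → j++
[i=2,j=2] 3<13 → i++
[i=3,j=2] 21>13 → j++
[i=3,j=3] 21>20 → j++
[i=3,j=4] 21<28 → i++

intersection = []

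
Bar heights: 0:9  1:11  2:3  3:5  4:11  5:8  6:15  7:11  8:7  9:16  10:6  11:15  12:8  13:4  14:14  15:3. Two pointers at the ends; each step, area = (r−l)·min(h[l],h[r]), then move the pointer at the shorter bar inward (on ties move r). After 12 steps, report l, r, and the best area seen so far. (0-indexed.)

l=0 r=15: min(9,3)*15=45 best=45 *, r--
l=0 r=14: min(9,14)*14=126 best=126 *, l++
l=1 r=14: min(11,14)*13=143 best=143 *, l++
l=2 r=14: min(3,14)*12=36 best=143, l++
l=3 r=14: min(5,14)*11=55 best=143, l++
l=4 r=14: min(11,14)*10=110 best=143, l++
l=5 r=14: min(8,14)*9=72 best=143, l++
l=6 r=14: min(15,14)*8=112 best=143, r--
l=6 r=13: min(15,4)*7=28 best=143, r--
l=6 r=12: min(15,8)*6=48 best=143, r--
l=6 r=11: min(15,15)*5=75 best=143, r--
l=6 r=10: min(15,6)*4=24 best=143, r--

l=6, r=9, best area=143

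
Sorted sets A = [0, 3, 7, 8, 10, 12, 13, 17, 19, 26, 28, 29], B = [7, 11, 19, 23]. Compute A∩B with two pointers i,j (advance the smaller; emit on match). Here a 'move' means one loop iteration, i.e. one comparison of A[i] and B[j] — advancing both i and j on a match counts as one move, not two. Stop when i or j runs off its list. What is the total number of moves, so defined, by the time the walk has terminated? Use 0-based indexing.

11 moves

[i=0,j=0] 0<7 → i++
[i=1,j=0] 3<7 → i++
[i=2,j=0] 7==7 emit → i++,j++
[i=3,j=1] 8<11 → i++
[i=4,j=1] 10<11 → i++
[i=5,j=1] 12>11 → j++
[i=5,j=2] 12<19 → i++
[i=6,j=2] 13<19 → i++
[i=7,j=2] 17<19 → i++
[i=8,j=2] 19==19 emit → i++,j++
[i=9,j=3] 26>23 → j++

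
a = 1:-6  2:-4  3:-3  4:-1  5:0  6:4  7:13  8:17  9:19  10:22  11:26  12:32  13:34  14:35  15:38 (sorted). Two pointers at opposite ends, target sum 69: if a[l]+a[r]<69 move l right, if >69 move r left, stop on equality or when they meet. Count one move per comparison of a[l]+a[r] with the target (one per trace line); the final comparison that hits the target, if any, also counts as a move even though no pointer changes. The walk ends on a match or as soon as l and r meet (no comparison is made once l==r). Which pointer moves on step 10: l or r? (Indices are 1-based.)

l

l=1 r=15: -6+38=32 <69, l++
l=2 r=15: -4+38=34 <69, l++
l=3 r=15: -3+38=35 <69, l++
l=4 r=15: -1+38=37 <69, l++
l=5 r=15: 0+38=38 <69, l++
l=6 r=15: 4+38=42 <69, l++
l=7 r=15: 13+38=51 <69, l++
l=8 r=15: 17+38=55 <69, l++
l=9 r=15: 19+38=57 <69, l++
l=10 r=15: 22+38=60 <69, l++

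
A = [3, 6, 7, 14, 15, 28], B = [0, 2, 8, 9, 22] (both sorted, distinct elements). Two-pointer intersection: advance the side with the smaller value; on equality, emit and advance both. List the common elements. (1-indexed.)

intersection = []

i=1 j=1: 3>0, j++
i=1 j=2: 3>2, j++
i=1 j=3: 3<8, i++
i=2 j=3: 6<8, i++
i=3 j=3: 7<8, i++
i=4 j=3: 14>8, j++
i=4 j=4: 14>9, j++
i=4 j=5: 14<22, i++
i=5 j=5: 15<22, i++
i=6 j=5: 28>22, j++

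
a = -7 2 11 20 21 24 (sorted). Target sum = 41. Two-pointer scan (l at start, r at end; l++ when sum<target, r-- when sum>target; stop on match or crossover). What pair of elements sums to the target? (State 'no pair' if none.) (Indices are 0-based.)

l=0 r=5: -7+24=17 <41, l++
l=1 r=5: 2+24=26 <41, l++
l=2 r=5: 11+24=35 <41, l++
l=3 r=5: 20+24=44 >41, r--
l=3 r=4: 20+21=41, found

(20, 21)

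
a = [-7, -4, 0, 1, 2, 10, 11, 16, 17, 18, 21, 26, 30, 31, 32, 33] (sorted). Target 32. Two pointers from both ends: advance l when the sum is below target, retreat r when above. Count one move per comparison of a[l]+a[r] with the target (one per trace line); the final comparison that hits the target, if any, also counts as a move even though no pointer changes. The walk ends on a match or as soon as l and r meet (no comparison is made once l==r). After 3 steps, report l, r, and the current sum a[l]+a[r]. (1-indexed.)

l=3, r=15, sum=32

l=1 r=16: -7+33=26 <32, l++
l=2 r=16: -4+33=29 <32, l++
l=3 r=16: 0+33=33 >32, r--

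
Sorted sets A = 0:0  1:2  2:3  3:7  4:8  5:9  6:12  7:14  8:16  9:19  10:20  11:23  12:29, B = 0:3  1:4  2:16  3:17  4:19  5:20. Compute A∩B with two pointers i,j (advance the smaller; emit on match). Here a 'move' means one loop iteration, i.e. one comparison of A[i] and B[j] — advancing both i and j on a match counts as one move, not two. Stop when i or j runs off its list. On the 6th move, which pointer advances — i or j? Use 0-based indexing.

i

i=0 j=0: 0<3, i++
i=1 j=0: 2<3, i++
i=2 j=0: 3==3 emit, i++,j++
i=3 j=1: 7>4, j++
i=3 j=2: 7<16, i++
i=4 j=2: 8<16, i++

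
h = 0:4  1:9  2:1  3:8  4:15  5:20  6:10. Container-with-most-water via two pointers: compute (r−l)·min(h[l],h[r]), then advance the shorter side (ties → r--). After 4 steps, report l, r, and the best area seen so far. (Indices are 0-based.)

l=4, r=6, best area=45

l=0 r=6: min(4,10)*6=24 best=24 *, l++
l=1 r=6: min(9,10)*5=45 best=45 *, l++
l=2 r=6: min(1,10)*4=4 best=45, l++
l=3 r=6: min(8,10)*3=24 best=45, l++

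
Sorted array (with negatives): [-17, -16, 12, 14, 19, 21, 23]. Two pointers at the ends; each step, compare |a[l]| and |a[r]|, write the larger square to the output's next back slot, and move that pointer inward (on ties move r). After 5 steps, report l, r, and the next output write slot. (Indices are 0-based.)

[0,6] |-17|<=|23| out[6]=529 → r--
[0,5] |-17|<=|21| out[5]=441 → r--
[0,4] |-17|<=|19| out[4]=361 → r--
[0,3] |-17|>|14| out[3]=289 → l++
[1,3] |-16|>|14| out[2]=256 → l++

l=2, r=3, next write slot=1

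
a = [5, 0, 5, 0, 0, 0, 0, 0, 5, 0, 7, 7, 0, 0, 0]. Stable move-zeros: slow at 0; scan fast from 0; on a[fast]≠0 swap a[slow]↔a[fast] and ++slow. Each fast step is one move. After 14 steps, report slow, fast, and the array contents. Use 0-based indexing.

slow=0 fast=0: a[fast]=5≠0 swap→a[0]=5, slow++,fast++
slow=1 fast=1: a[fast]=0, fast++
slow=1 fast=2: a[fast]=5≠0 swap→a[1]=5, slow++,fast++
slow=2 fast=3: a[fast]=0, fast++
slow=2 fast=4: a[fast]=0, fast++
slow=2 fast=5: a[fast]=0, fast++
slow=2 fast=6: a[fast]=0, fast++
slow=2 fast=7: a[fast]=0, fast++
slow=2 fast=8: a[fast]=5≠0 swap→a[2]=5, slow++,fast++
slow=3 fast=9: a[fast]=0, fast++
slow=3 fast=10: a[fast]=7≠0 swap→a[3]=7, slow++,fast++
slow=4 fast=11: a[fast]=7≠0 swap→a[4]=7, slow++,fast++
slow=5 fast=12: a[fast]=0, fast++
slow=5 fast=13: a[fast]=0, fast++

slow=5, fast=14, a=[5, 5, 5, 7, 7, 0, 0, 0, 0, 0, 0, 0, 0, 0, 0]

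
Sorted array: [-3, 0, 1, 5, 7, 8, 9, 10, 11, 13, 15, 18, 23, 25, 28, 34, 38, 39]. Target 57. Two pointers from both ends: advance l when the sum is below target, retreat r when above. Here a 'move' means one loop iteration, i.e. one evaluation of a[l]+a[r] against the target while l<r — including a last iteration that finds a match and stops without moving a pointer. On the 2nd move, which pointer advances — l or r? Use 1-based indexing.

l

[1,18] -3+39=36 <57 → l++
[2,18] 0+39=39 <57 → l++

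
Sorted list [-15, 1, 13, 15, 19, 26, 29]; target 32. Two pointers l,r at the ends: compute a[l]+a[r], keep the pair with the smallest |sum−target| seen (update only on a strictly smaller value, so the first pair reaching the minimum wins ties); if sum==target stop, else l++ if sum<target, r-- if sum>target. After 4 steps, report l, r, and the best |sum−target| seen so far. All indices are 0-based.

l=2, r=4, best |Δ|=2

[0,6] -15+29=14 d=18 * → l++
[1,6] 1+29=30 d=2 * → l++
[2,6] 13+29=42 d=10 → r--
[2,5] 13+26=39 d=7 → r--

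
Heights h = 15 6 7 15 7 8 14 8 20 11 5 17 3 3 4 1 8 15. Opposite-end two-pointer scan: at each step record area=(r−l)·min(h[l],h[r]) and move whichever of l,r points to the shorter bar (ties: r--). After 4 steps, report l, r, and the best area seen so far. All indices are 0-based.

[0,17] min(15,15)*17=255 best=255 * → r--
[0,16] min(15,8)*16=128 best=255 → r--
[0,15] min(15,1)*15=15 best=255 → r--
[0,14] min(15,4)*14=56 best=255 → r--

l=0, r=13, best area=255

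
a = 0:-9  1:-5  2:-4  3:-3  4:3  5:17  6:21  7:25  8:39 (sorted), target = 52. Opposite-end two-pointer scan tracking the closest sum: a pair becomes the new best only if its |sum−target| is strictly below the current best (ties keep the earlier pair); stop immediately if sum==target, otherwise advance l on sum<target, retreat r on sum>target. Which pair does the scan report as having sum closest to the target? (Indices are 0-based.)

pair (17, 39) with sum 56 (|Δ|=4)

l=0 r=8: -9+39=30 d=22 *, l++
l=1 r=8: -5+39=34 d=18 *, l++
l=2 r=8: -4+39=35 d=17 *, l++
l=3 r=8: -3+39=36 d=16 *, l++
l=4 r=8: 3+39=42 d=10 *, l++
l=5 r=8: 17+39=56 d=4 *, r--
l=5 r=7: 17+25=42 d=10, l++
l=6 r=7: 21+25=46 d=6, l++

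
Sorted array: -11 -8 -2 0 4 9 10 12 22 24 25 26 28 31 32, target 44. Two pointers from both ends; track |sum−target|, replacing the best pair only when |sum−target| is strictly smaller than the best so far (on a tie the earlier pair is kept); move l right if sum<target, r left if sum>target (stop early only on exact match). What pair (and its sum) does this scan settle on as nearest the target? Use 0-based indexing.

l=0 r=14: -11+32=21 d=23 *, l++
l=1 r=14: -8+32=24 d=20 *, l++
l=2 r=14: -2+32=30 d=14 *, l++
l=3 r=14: 0+32=32 d=12 *, l++
l=4 r=14: 4+32=36 d=8 *, l++
l=5 r=14: 9+32=41 d=3 *, l++
l=6 r=14: 10+32=42 d=2 *, l++
l=7 r=14: 12+32=44 d=0 *, stop

pair (12, 32) with sum 44 (|Δ|=0)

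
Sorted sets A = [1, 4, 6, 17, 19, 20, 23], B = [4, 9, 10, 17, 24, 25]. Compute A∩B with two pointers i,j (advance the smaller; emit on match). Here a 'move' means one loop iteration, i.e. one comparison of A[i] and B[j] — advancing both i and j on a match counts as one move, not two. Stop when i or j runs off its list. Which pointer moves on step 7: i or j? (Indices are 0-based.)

i

i=0 j=0: 1<4, i++
i=1 j=0: 4==4 emit, i++,j++
i=2 j=1: 6<9, i++
i=3 j=1: 17>9, j++
i=3 j=2: 17>10, j++
i=3 j=3: 17==17 emit, i++,j++
i=4 j=4: 19<24, i++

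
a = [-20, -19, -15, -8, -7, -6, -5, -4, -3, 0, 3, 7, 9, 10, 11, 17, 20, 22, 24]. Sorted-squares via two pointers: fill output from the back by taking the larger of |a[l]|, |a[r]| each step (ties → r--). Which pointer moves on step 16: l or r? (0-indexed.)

[0,18] |-20|<=|24| out[18]=576 → r--
[0,17] |-20|<=|22| out[17]=484 → r--
[0,16] |-20|<=|20| out[16]=400 → r--
[0,15] |-20|>|17| out[15]=400 → l++
[1,15] |-19|>|17| out[14]=361 → l++
[2,15] |-15|<=|17| out[13]=289 → r--
[2,14] |-15|>|11| out[12]=225 → l++
[3,14] |-8|<=|11| out[11]=121 → r--
[3,13] |-8|<=|10| out[10]=100 → r--
[3,12] |-8|<=|9| out[9]=81 → r--
[3,11] |-8|>|7| out[8]=64 → l++
[4,11] |-7|<=|7| out[7]=49 → r--
[4,10] |-7|>|3| out[6]=49 → l++
[5,10] |-6|>|3| out[5]=36 → l++
[6,10] |-5|>|3| out[4]=25 → l++
[7,10] |-4|>|3| out[3]=16 → l++

l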